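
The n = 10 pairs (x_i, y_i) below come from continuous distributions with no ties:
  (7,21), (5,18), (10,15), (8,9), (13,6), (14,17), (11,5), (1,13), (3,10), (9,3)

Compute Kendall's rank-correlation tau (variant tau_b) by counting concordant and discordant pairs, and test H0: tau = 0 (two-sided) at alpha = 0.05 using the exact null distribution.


Step 1: Enumerate the 45 unordered pairs (i,j) with i<j and classify each by sign(x_j-x_i) * sign(y_j-y_i).
  (1,2):dx=-2,dy=-3->C; (1,3):dx=+3,dy=-6->D; (1,4):dx=+1,dy=-12->D; (1,5):dx=+6,dy=-15->D
  (1,6):dx=+7,dy=-4->D; (1,7):dx=+4,dy=-16->D; (1,8):dx=-6,dy=-8->C; (1,9):dx=-4,dy=-11->C
  (1,10):dx=+2,dy=-18->D; (2,3):dx=+5,dy=-3->D; (2,4):dx=+3,dy=-9->D; (2,5):dx=+8,dy=-12->D
  (2,6):dx=+9,dy=-1->D; (2,7):dx=+6,dy=-13->D; (2,8):dx=-4,dy=-5->C; (2,9):dx=-2,dy=-8->C
  (2,10):dx=+4,dy=-15->D; (3,4):dx=-2,dy=-6->C; (3,5):dx=+3,dy=-9->D; (3,6):dx=+4,dy=+2->C
  (3,7):dx=+1,dy=-10->D; (3,8):dx=-9,dy=-2->C; (3,9):dx=-7,dy=-5->C; (3,10):dx=-1,dy=-12->C
  (4,5):dx=+5,dy=-3->D; (4,6):dx=+6,dy=+8->C; (4,7):dx=+3,dy=-4->D; (4,8):dx=-7,dy=+4->D
  (4,9):dx=-5,dy=+1->D; (4,10):dx=+1,dy=-6->D; (5,6):dx=+1,dy=+11->C; (5,7):dx=-2,dy=-1->C
  (5,8):dx=-12,dy=+7->D; (5,9):dx=-10,dy=+4->D; (5,10):dx=-4,dy=-3->C; (6,7):dx=-3,dy=-12->C
  (6,8):dx=-13,dy=-4->C; (6,9):dx=-11,dy=-7->C; (6,10):dx=-5,dy=-14->C; (7,8):dx=-10,dy=+8->D
  (7,9):dx=-8,dy=+5->D; (7,10):dx=-2,dy=-2->C; (8,9):dx=+2,dy=-3->D; (8,10):dx=+8,dy=-10->D
  (9,10):dx=+6,dy=-7->D
Step 2: C = 19, D = 26, total pairs = 45.
Step 3: tau = (C - D)/(n(n-1)/2) = (19 - 26)/45 = -0.155556.
Step 4: Exact two-sided p-value (enumerate n! = 3628800 permutations of y under H0): p = 0.600654.
Step 5: alpha = 0.05. fail to reject H0.

tau_b = -0.1556 (C=19, D=26), p = 0.600654, fail to reject H0.


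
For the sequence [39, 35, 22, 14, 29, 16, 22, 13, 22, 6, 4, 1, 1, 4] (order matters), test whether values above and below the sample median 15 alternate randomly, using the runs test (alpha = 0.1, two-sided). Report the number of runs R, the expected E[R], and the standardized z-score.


Step 1: Compute median = 15; label A = above, B = below.
Labels in order: AAABAAABABBBBB  (n_A = 7, n_B = 7)
Step 2: Count runs R = 6.
Step 3: Under H0 (random ordering), E[R] = 2*n_A*n_B/(n_A+n_B) + 1 = 2*7*7/14 + 1 = 8.0000.
        Var[R] = 2*n_A*n_B*(2*n_A*n_B - n_A - n_B) / ((n_A+n_B)^2 * (n_A+n_B-1)) = 8232/2548 = 3.2308.
        SD[R] = 1.7974.
Step 4: Continuity-corrected z = (R + 0.5 - E[R]) / SD[R] = (6 + 0.5 - 8.0000) / 1.7974 = -0.8345.
Step 5: Two-sided p-value via normal approximation = 2*(1 - Phi(|z|)) = 0.403986.
Step 6: alpha = 0.1. fail to reject H0.

R = 6, z = -0.8345, p = 0.403986, fail to reject H0.


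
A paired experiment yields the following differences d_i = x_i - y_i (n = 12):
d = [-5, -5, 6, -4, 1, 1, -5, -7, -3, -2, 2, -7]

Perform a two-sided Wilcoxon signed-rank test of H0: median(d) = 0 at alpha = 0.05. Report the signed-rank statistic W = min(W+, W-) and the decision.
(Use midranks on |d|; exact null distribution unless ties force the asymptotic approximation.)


Step 1: Drop any zero differences (none here) and take |d_i|.
|d| = [5, 5, 6, 4, 1, 1, 5, 7, 3, 2, 2, 7]
Step 2: Midrank |d_i| (ties get averaged ranks).
ranks: |5|->8, |5|->8, |6|->10, |4|->6, |1|->1.5, |1|->1.5, |5|->8, |7|->11.5, |3|->5, |2|->3.5, |2|->3.5, |7|->11.5
Step 3: Attach original signs; sum ranks with positive sign and with negative sign.
W+ = 10 + 1.5 + 1.5 + 3.5 = 16.5
W- = 8 + 8 + 6 + 8 + 11.5 + 5 + 3.5 + 11.5 = 61.5
(Check: W+ + W- = 78 should equal n(n+1)/2 = 78.)
Step 4: Test statistic W = min(W+, W-) = 16.5.
Step 5: Ties in |d|, so use the tie-corrected normal approximation.
        E[W] = n(n+1)/4 = 12*13/4 = 39.
        Tie groups: |d|=1 (t=2), |d|=2 (t=2), |d|=5 (t=3), |d|=7 (t=2); sum(t^3 - t) = 42.
        Var[W] = n(n+1)(2n+1)/24 - sum(t^3-t)/48 = 3900/24 - 42/48 = 161.625.
        z = (W - E[W]) / sqrt(Var[W]) = (16.5 - 39) / 12.7132 = -1.7698.
        Two-sided p = 2*Phi(z) = 0.076758.
Step 6: alpha = 0.05. fail to reject H0.

W+ = 16.5, W- = 61.5, W = min = 16.5, p = 0.076758, fail to reject H0.


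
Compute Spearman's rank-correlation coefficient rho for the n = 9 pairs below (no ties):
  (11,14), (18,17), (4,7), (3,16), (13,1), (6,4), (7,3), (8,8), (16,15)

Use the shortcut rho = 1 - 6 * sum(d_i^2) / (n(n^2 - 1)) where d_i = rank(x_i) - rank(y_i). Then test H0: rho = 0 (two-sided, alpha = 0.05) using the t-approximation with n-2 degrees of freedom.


Step 1: Rank x and y separately (midranks; no ties here).
rank(x): 11->6, 18->9, 4->2, 3->1, 13->7, 6->3, 7->4, 8->5, 16->8
rank(y): 14->6, 17->9, 7->4, 16->8, 1->1, 4->3, 3->2, 8->5, 15->7
Step 2: d_i = R_x(i) - R_y(i); compute d_i^2.
  (6-6)^2=0, (9-9)^2=0, (2-4)^2=4, (1-8)^2=49, (7-1)^2=36, (3-3)^2=0, (4-2)^2=4, (5-5)^2=0, (8-7)^2=1
sum(d^2) = 94.
Step 3: rho = 1 - 6*94 / (9*(9^2 - 1)) = 1 - 564/720 = 0.216667.
Step 4: Under H0, t = rho * sqrt((n-2)/(1-rho^2)) = 0.5872 ~ t(7).
Step 5: Two-sided p-value from the t-distribution with 7 df = 0.575515.
Step 6: alpha = 0.05. fail to reject H0.

rho = 0.2167, p = 0.575515, fail to reject H0 at alpha = 0.05.


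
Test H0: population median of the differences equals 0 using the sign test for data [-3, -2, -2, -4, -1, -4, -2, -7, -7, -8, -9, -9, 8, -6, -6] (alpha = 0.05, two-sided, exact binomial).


Step 1: Discard zero differences. Original n = 15; n_eff = number of nonzero differences = 15.
Nonzero differences (with sign): -3, -2, -2, -4, -1, -4, -2, -7, -7, -8, -9, -9, +8, -6, -6
Step 2: Count signs: positive = 1, negative = 14.
Step 3: Under H0: P(positive) = 0.5, so the number of positives S ~ Bin(15, 0.5).
Step 4: Two-sided exact p-value = sum of Bin(15,0.5) probabilities at or below the observed probability = 0.000977.
Step 5: alpha = 0.05. reject H0.

n_eff = 15, pos = 1, neg = 14, p = 0.000977, reject H0.


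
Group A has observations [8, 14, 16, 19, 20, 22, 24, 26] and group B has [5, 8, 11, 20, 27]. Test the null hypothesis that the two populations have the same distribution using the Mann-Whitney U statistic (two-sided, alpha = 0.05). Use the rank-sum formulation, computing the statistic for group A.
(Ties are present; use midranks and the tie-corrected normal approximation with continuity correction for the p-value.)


Step 1: Combine and sort all 13 observations; assign midranks.
sorted (value, group): (5,Y), (8,X), (8,Y), (11,Y), (14,X), (16,X), (19,X), (20,X), (20,Y), (22,X), (24,X), (26,X), (27,Y)
ranks: 5->1, 8->2.5, 8->2.5, 11->4, 14->5, 16->6, 19->7, 20->8.5, 20->8.5, 22->10, 24->11, 26->12, 27->13
Step 2: Rank sum for X: R1 = 2.5 + 5 + 6 + 7 + 8.5 + 10 + 11 + 12 = 62.
Step 3: U_X = R1 - n1(n1+1)/2 = 62 - 8*9/2 = 62 - 36 = 26.
       U_Y = n1*n2 - U_X = 40 - 26 = 14.
Step 4: Ties are present, so use the tie-corrected normal approximation (with continuity correction) for the p-value.
Step 5: p-value = 0.419471; compare to alpha = 0.05. fail to reject H0.

U_X = 26, p = 0.419471, fail to reject H0 at alpha = 0.05.


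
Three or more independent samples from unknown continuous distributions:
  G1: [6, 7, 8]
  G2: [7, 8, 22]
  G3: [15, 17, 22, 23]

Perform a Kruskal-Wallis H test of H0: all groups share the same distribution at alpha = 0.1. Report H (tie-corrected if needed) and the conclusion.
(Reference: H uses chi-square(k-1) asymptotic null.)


Step 1: Combine all N = 10 observations and assign midranks.
sorted (value, group, rank): (6,G1,1), (7,G1,2.5), (7,G2,2.5), (8,G1,4.5), (8,G2,4.5), (15,G3,6), (17,G3,7), (22,G2,8.5), (22,G3,8.5), (23,G3,10)
Step 2: Sum ranks within each group.
R_1 = 8 (n_1 = 3)
R_2 = 15.5 (n_2 = 3)
R_3 = 31.5 (n_3 = 4)
Step 3: H = 12/(N(N+1)) * sum(R_i^2/n_i) - 3(N+1)
     = 12/(10*11) * (8^2/3 + 15.5^2/3 + 31.5^2/4) - 3*11
     = 0.109091 * 349.479 - 33
     = 5.125000.
Step 4: Ties present; correction factor C = 1 - 18/(10^3 - 10) = 0.981818. Corrected H = 5.125000 / 0.981818 = 5.219907.
Step 5: Under H0, H ~ chi^2(2); p-value = 0.073538.
Step 6: alpha = 0.1. reject H0.

H = 5.2199, df = 2, p = 0.073538, reject H0.


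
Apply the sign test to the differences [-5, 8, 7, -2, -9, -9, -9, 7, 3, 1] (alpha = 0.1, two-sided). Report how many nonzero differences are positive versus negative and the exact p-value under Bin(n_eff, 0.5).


Step 1: Discard zero differences. Original n = 10; n_eff = number of nonzero differences = 10.
Nonzero differences (with sign): -5, +8, +7, -2, -9, -9, -9, +7, +3, +1
Step 2: Count signs: positive = 5, negative = 5.
Step 3: Under H0: P(positive) = 0.5, so the number of positives S ~ Bin(10, 0.5).
Step 4: Two-sided exact p-value = sum of Bin(10,0.5) probabilities at or below the observed probability = 1.000000.
Step 5: alpha = 0.1. fail to reject H0.

n_eff = 10, pos = 5, neg = 5, p = 1.000000, fail to reject H0.


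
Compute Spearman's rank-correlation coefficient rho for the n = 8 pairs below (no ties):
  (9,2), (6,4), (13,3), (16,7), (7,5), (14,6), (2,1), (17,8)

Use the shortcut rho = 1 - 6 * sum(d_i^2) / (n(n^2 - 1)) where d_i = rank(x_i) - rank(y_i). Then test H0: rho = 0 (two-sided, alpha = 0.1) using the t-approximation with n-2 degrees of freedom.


Step 1: Rank x and y separately (midranks; no ties here).
rank(x): 9->4, 6->2, 13->5, 16->7, 7->3, 14->6, 2->1, 17->8
rank(y): 2->2, 4->4, 3->3, 7->7, 5->5, 6->6, 1->1, 8->8
Step 2: d_i = R_x(i) - R_y(i); compute d_i^2.
  (4-2)^2=4, (2-4)^2=4, (5-3)^2=4, (7-7)^2=0, (3-5)^2=4, (6-6)^2=0, (1-1)^2=0, (8-8)^2=0
sum(d^2) = 16.
Step 3: rho = 1 - 6*16 / (8*(8^2 - 1)) = 1 - 96/504 = 0.809524.
Step 4: Under H0, t = rho * sqrt((n-2)/(1-rho^2)) = 3.3776 ~ t(6).
Step 5: Two-sided p-value from the t-distribution with 6 df = 0.014903.
Step 6: alpha = 0.1. reject H0.

rho = 0.8095, p = 0.014903, reject H0 at alpha = 0.1.


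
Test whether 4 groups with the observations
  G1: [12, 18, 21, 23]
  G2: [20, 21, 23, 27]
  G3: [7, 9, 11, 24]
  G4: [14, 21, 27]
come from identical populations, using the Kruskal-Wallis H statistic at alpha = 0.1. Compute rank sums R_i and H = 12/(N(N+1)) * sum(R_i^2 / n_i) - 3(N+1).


Step 1: Combine all N = 15 observations and assign midranks.
sorted (value, group, rank): (7,G3,1), (9,G3,2), (11,G3,3), (12,G1,4), (14,G4,5), (18,G1,6), (20,G2,7), (21,G1,9), (21,G2,9), (21,G4,9), (23,G1,11.5), (23,G2,11.5), (24,G3,13), (27,G2,14.5), (27,G4,14.5)
Step 2: Sum ranks within each group.
R_1 = 30.5 (n_1 = 4)
R_2 = 42 (n_2 = 4)
R_3 = 19 (n_3 = 4)
R_4 = 28.5 (n_4 = 3)
Step 3: H = 12/(N(N+1)) * sum(R_i^2/n_i) - 3(N+1)
     = 12/(15*16) * (30.5^2/4 + 42^2/4 + 19^2/4 + 28.5^2/3) - 3*16
     = 0.050000 * 1034.56 - 48
     = 3.728125.
Step 4: Ties present; correction factor C = 1 - 36/(15^3 - 15) = 0.989286. Corrected H = 3.728125 / 0.989286 = 3.768502.
Step 5: Under H0, H ~ chi^2(3); p-value = 0.287571.
Step 6: alpha = 0.1. fail to reject H0.

H = 3.7685, df = 3, p = 0.287571, fail to reject H0.


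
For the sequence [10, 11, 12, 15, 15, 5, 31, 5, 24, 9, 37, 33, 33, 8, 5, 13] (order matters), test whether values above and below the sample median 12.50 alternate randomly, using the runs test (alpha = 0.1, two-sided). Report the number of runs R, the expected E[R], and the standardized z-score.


Step 1: Compute median = 12.50; label A = above, B = below.
Labels in order: BBBAABABABAAABBA  (n_A = 8, n_B = 8)
Step 2: Count runs R = 10.
Step 3: Under H0 (random ordering), E[R] = 2*n_A*n_B/(n_A+n_B) + 1 = 2*8*8/16 + 1 = 9.0000.
        Var[R] = 2*n_A*n_B*(2*n_A*n_B - n_A - n_B) / ((n_A+n_B)^2 * (n_A+n_B-1)) = 14336/3840 = 3.7333.
        SD[R] = 1.9322.
Step 4: Continuity-corrected z = (R - 0.5 - E[R]) / SD[R] = (10 - 0.5 - 9.0000) / 1.9322 = 0.2588.
Step 5: Two-sided p-value via normal approximation = 2*(1 - Phi(|z|)) = 0.795809.
Step 6: alpha = 0.1. fail to reject H0.

R = 10, z = 0.2588, p = 0.795809, fail to reject H0.


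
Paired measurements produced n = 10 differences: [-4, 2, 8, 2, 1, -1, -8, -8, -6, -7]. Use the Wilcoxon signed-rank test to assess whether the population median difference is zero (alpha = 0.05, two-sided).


Step 1: Drop any zero differences (none here) and take |d_i|.
|d| = [4, 2, 8, 2, 1, 1, 8, 8, 6, 7]
Step 2: Midrank |d_i| (ties get averaged ranks).
ranks: |4|->5, |2|->3.5, |8|->9, |2|->3.5, |1|->1.5, |1|->1.5, |8|->9, |8|->9, |6|->6, |7|->7
Step 3: Attach original signs; sum ranks with positive sign and with negative sign.
W+ = 3.5 + 9 + 3.5 + 1.5 = 17.5
W- = 5 + 1.5 + 9 + 9 + 6 + 7 = 37.5
(Check: W+ + W- = 55 should equal n(n+1)/2 = 55.)
Step 4: Test statistic W = min(W+, W-) = 17.5.
Step 5: Ties in |d|, so use the tie-corrected normal approximation.
        E[W] = n(n+1)/4 = 10*11/4 = 27.5.
        Tie groups: |d|=1 (t=2), |d|=2 (t=2), |d|=8 (t=3); sum(t^3 - t) = 36.
        Var[W] = n(n+1)(2n+1)/24 - sum(t^3-t)/48 = 2310/24 - 36/48 = 95.5.
        z = (W - E[W]) / sqrt(Var[W]) = (17.5 - 27.5) / 9.7724 = -1.0233.
        Two-sided p = 2*Phi(z) = 0.306171.
Step 6: alpha = 0.05. fail to reject H0.

W+ = 17.5, W- = 37.5, W = min = 17.5, p = 0.306171, fail to reject H0.


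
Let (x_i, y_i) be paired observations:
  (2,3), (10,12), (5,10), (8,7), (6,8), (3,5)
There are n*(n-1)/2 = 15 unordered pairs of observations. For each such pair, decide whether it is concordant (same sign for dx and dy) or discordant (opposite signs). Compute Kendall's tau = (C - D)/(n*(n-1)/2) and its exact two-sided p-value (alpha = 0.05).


Step 1: Enumerate the 15 unordered pairs (i,j) with i<j and classify each by sign(x_j-x_i) * sign(y_j-y_i).
  (1,2):dx=+8,dy=+9->C; (1,3):dx=+3,dy=+7->C; (1,4):dx=+6,dy=+4->C; (1,5):dx=+4,dy=+5->C
  (1,6):dx=+1,dy=+2->C; (2,3):dx=-5,dy=-2->C; (2,4):dx=-2,dy=-5->C; (2,5):dx=-4,dy=-4->C
  (2,6):dx=-7,dy=-7->C; (3,4):dx=+3,dy=-3->D; (3,5):dx=+1,dy=-2->D; (3,6):dx=-2,dy=-5->C
  (4,5):dx=-2,dy=+1->D; (4,6):dx=-5,dy=-2->C; (5,6):dx=-3,dy=-3->C
Step 2: C = 12, D = 3, total pairs = 15.
Step 3: tau = (C - D)/(n(n-1)/2) = (12 - 3)/15 = 0.600000.
Step 4: Exact two-sided p-value (enumerate n! = 720 permutations of y under H0): p = 0.136111.
Step 5: alpha = 0.05. fail to reject H0.

tau_b = 0.6000 (C=12, D=3), p = 0.136111, fail to reject H0.


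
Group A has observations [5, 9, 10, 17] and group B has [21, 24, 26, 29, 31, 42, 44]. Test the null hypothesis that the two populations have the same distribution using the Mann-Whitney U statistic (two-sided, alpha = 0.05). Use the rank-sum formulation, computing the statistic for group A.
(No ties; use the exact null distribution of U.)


Step 1: Combine and sort all 11 observations; assign midranks.
sorted (value, group): (5,X), (9,X), (10,X), (17,X), (21,Y), (24,Y), (26,Y), (29,Y), (31,Y), (42,Y), (44,Y)
ranks: 5->1, 9->2, 10->3, 17->4, 21->5, 24->6, 26->7, 29->8, 31->9, 42->10, 44->11
Step 2: Rank sum for X: R1 = 1 + 2 + 3 + 4 = 10.
Step 3: U_X = R1 - n1(n1+1)/2 = 10 - 4*5/2 = 10 - 10 = 0.
       U_Y = n1*n2 - U_X = 28 - 0 = 28.
Step 4: No ties, so the exact null distribution of U (based on enumerating the C(11,4) = 330 equally likely rank assignments) gives the two-sided p-value.
Step 5: p-value = 0.006061; compare to alpha = 0.05. reject H0.

U_X = 0, p = 0.006061, reject H0 at alpha = 0.05.


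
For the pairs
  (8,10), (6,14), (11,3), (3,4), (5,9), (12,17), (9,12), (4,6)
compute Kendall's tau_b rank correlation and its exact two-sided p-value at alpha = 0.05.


Step 1: Enumerate the 28 unordered pairs (i,j) with i<j and classify each by sign(x_j-x_i) * sign(y_j-y_i).
  (1,2):dx=-2,dy=+4->D; (1,3):dx=+3,dy=-7->D; (1,4):dx=-5,dy=-6->C; (1,5):dx=-3,dy=-1->C
  (1,6):dx=+4,dy=+7->C; (1,7):dx=+1,dy=+2->C; (1,8):dx=-4,dy=-4->C; (2,3):dx=+5,dy=-11->D
  (2,4):dx=-3,dy=-10->C; (2,5):dx=-1,dy=-5->C; (2,6):dx=+6,dy=+3->C; (2,7):dx=+3,dy=-2->D
  (2,8):dx=-2,dy=-8->C; (3,4):dx=-8,dy=+1->D; (3,5):dx=-6,dy=+6->D; (3,6):dx=+1,dy=+14->C
  (3,7):dx=-2,dy=+9->D; (3,8):dx=-7,dy=+3->D; (4,5):dx=+2,dy=+5->C; (4,6):dx=+9,dy=+13->C
  (4,7):dx=+6,dy=+8->C; (4,8):dx=+1,dy=+2->C; (5,6):dx=+7,dy=+8->C; (5,7):dx=+4,dy=+3->C
  (5,8):dx=-1,dy=-3->C; (6,7):dx=-3,dy=-5->C; (6,8):dx=-8,dy=-11->C; (7,8):dx=-5,dy=-6->C
Step 2: C = 20, D = 8, total pairs = 28.
Step 3: tau = (C - D)/(n(n-1)/2) = (20 - 8)/28 = 0.428571.
Step 4: Exact two-sided p-value (enumerate n! = 40320 permutations of y under H0): p = 0.178869.
Step 5: alpha = 0.05. fail to reject H0.

tau_b = 0.4286 (C=20, D=8), p = 0.178869, fail to reject H0.


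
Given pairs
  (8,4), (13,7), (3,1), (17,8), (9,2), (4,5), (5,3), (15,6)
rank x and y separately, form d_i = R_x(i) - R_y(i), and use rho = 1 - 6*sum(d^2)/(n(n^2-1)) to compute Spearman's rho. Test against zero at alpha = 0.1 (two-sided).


Step 1: Rank x and y separately (midranks; no ties here).
rank(x): 8->4, 13->6, 3->1, 17->8, 9->5, 4->2, 5->3, 15->7
rank(y): 4->4, 7->7, 1->1, 8->8, 2->2, 5->5, 3->3, 6->6
Step 2: d_i = R_x(i) - R_y(i); compute d_i^2.
  (4-4)^2=0, (6-7)^2=1, (1-1)^2=0, (8-8)^2=0, (5-2)^2=9, (2-5)^2=9, (3-3)^2=0, (7-6)^2=1
sum(d^2) = 20.
Step 3: rho = 1 - 6*20 / (8*(8^2 - 1)) = 1 - 120/504 = 0.761905.
Step 4: Under H0, t = rho * sqrt((n-2)/(1-rho^2)) = 2.8814 ~ t(6).
Step 5: Two-sided p-value from the t-distribution with 6 df = 0.028005.
Step 6: alpha = 0.1. reject H0.

rho = 0.7619, p = 0.028005, reject H0 at alpha = 0.1.


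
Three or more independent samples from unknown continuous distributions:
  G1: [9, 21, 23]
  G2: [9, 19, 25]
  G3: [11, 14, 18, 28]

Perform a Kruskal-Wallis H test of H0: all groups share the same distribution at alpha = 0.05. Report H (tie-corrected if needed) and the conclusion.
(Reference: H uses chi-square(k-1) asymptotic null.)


Step 1: Combine all N = 10 observations and assign midranks.
sorted (value, group, rank): (9,G1,1.5), (9,G2,1.5), (11,G3,3), (14,G3,4), (18,G3,5), (19,G2,6), (21,G1,7), (23,G1,8), (25,G2,9), (28,G3,10)
Step 2: Sum ranks within each group.
R_1 = 16.5 (n_1 = 3)
R_2 = 16.5 (n_2 = 3)
R_3 = 22 (n_3 = 4)
Step 3: H = 12/(N(N+1)) * sum(R_i^2/n_i) - 3(N+1)
     = 12/(10*11) * (16.5^2/3 + 16.5^2/3 + 22^2/4) - 3*11
     = 0.109091 * 302.5 - 33
     = 0.000000.
Step 4: Ties present; correction factor C = 1 - 6/(10^3 - 10) = 0.993939. Corrected H = 0.000000 / 0.993939 = 0.000000.
Step 5: Under H0, H ~ chi^2(2); p-value = 1.000000.
Step 6: alpha = 0.05. fail to reject H0.

H = 0.0000, df = 2, p = 1.000000, fail to reject H0.


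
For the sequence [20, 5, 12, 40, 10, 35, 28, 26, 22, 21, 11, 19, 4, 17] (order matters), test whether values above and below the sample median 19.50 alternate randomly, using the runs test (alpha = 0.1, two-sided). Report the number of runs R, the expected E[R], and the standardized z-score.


Step 1: Compute median = 19.50; label A = above, B = below.
Labels in order: ABBABAAAAABBBB  (n_A = 7, n_B = 7)
Step 2: Count runs R = 6.
Step 3: Under H0 (random ordering), E[R] = 2*n_A*n_B/(n_A+n_B) + 1 = 2*7*7/14 + 1 = 8.0000.
        Var[R] = 2*n_A*n_B*(2*n_A*n_B - n_A - n_B) / ((n_A+n_B)^2 * (n_A+n_B-1)) = 8232/2548 = 3.2308.
        SD[R] = 1.7974.
Step 4: Continuity-corrected z = (R + 0.5 - E[R]) / SD[R] = (6 + 0.5 - 8.0000) / 1.7974 = -0.8345.
Step 5: Two-sided p-value via normal approximation = 2*(1 - Phi(|z|)) = 0.403986.
Step 6: alpha = 0.1. fail to reject H0.

R = 6, z = -0.8345, p = 0.403986, fail to reject H0.


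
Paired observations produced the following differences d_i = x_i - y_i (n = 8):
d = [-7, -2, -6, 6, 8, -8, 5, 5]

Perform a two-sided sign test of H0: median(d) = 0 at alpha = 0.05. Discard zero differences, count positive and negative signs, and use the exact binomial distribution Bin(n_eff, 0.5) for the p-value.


Step 1: Discard zero differences. Original n = 8; n_eff = number of nonzero differences = 8.
Nonzero differences (with sign): -7, -2, -6, +6, +8, -8, +5, +5
Step 2: Count signs: positive = 4, negative = 4.
Step 3: Under H0: P(positive) = 0.5, so the number of positives S ~ Bin(8, 0.5).
Step 4: Two-sided exact p-value = sum of Bin(8,0.5) probabilities at or below the observed probability = 1.000000.
Step 5: alpha = 0.05. fail to reject H0.

n_eff = 8, pos = 4, neg = 4, p = 1.000000, fail to reject H0.


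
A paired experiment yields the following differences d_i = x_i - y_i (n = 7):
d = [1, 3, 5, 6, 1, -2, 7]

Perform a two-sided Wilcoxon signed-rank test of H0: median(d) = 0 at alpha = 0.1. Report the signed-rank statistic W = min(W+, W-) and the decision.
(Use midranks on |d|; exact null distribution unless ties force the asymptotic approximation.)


Step 1: Drop any zero differences (none here) and take |d_i|.
|d| = [1, 3, 5, 6, 1, 2, 7]
Step 2: Midrank |d_i| (ties get averaged ranks).
ranks: |1|->1.5, |3|->4, |5|->5, |6|->6, |1|->1.5, |2|->3, |7|->7
Step 3: Attach original signs; sum ranks with positive sign and with negative sign.
W+ = 1.5 + 4 + 5 + 6 + 1.5 + 7 = 25
W- = 3 = 3
(Check: W+ + W- = 28 should equal n(n+1)/2 = 28.)
Step 4: Test statistic W = min(W+, W-) = 3.
Step 5: Ties in |d|, so use the tie-corrected normal approximation.
        E[W] = n(n+1)/4 = 7*8/4 = 14.
        Tie groups: |d|=1 (t=2); sum(t^3 - t) = 6.
        Var[W] = n(n+1)(2n+1)/24 - sum(t^3-t)/48 = 840/24 - 6/48 = 34.875.
        z = (W - E[W]) / sqrt(Var[W]) = (3 - 14) / 5.9055 = -1.8627.
        Two-sided p = 2*Phi(z) = 0.062509.
Step 6: alpha = 0.1. reject H0.

W+ = 25, W- = 3, W = min = 3, p = 0.062509, reject H0.


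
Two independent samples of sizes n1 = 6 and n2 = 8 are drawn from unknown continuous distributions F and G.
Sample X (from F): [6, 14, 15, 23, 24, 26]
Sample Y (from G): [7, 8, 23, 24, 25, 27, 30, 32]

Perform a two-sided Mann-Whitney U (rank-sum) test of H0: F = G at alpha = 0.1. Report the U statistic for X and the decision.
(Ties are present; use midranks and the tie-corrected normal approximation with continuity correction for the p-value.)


Step 1: Combine and sort all 14 observations; assign midranks.
sorted (value, group): (6,X), (7,Y), (8,Y), (14,X), (15,X), (23,X), (23,Y), (24,X), (24,Y), (25,Y), (26,X), (27,Y), (30,Y), (32,Y)
ranks: 6->1, 7->2, 8->3, 14->4, 15->5, 23->6.5, 23->6.5, 24->8.5, 24->8.5, 25->10, 26->11, 27->12, 30->13, 32->14
Step 2: Rank sum for X: R1 = 1 + 4 + 5 + 6.5 + 8.5 + 11 = 36.
Step 3: U_X = R1 - n1(n1+1)/2 = 36 - 6*7/2 = 36 - 21 = 15.
       U_Y = n1*n2 - U_X = 48 - 15 = 33.
Step 4: Ties are present, so use the tie-corrected normal approximation (with continuity correction) for the p-value.
Step 5: p-value = 0.271435; compare to alpha = 0.1. fail to reject H0.

U_X = 15, p = 0.271435, fail to reject H0 at alpha = 0.1.


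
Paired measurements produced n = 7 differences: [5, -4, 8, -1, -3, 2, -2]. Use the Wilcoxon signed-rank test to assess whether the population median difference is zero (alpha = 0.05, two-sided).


Step 1: Drop any zero differences (none here) and take |d_i|.
|d| = [5, 4, 8, 1, 3, 2, 2]
Step 2: Midrank |d_i| (ties get averaged ranks).
ranks: |5|->6, |4|->5, |8|->7, |1|->1, |3|->4, |2|->2.5, |2|->2.5
Step 3: Attach original signs; sum ranks with positive sign and with negative sign.
W+ = 6 + 7 + 2.5 = 15.5
W- = 5 + 1 + 4 + 2.5 = 12.5
(Check: W+ + W- = 28 should equal n(n+1)/2 = 28.)
Step 4: Test statistic W = min(W+, W-) = 12.5.
Step 5: Ties in |d|, so use the tie-corrected normal approximation.
        E[W] = n(n+1)/4 = 7*8/4 = 14.
        Tie groups: |d|=2 (t=2); sum(t^3 - t) = 6.
        Var[W] = n(n+1)(2n+1)/24 - sum(t^3-t)/48 = 840/24 - 6/48 = 34.875.
        z = (W - E[W]) / sqrt(Var[W]) = (12.5 - 14) / 5.9055 = -0.2540.
        Two-sided p = 2*Phi(z) = 0.799495.
Step 6: alpha = 0.05. fail to reject H0.

W+ = 15.5, W- = 12.5, W = min = 12.5, p = 0.799495, fail to reject H0.


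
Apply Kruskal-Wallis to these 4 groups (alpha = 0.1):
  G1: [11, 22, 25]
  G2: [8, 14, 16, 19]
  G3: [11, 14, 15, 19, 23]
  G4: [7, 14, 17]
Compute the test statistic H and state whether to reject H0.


Step 1: Combine all N = 15 observations and assign midranks.
sorted (value, group, rank): (7,G4,1), (8,G2,2), (11,G1,3.5), (11,G3,3.5), (14,G2,6), (14,G3,6), (14,G4,6), (15,G3,8), (16,G2,9), (17,G4,10), (19,G2,11.5), (19,G3,11.5), (22,G1,13), (23,G3,14), (25,G1,15)
Step 2: Sum ranks within each group.
R_1 = 31.5 (n_1 = 3)
R_2 = 28.5 (n_2 = 4)
R_3 = 43 (n_3 = 5)
R_4 = 17 (n_4 = 3)
Step 3: H = 12/(N(N+1)) * sum(R_i^2/n_i) - 3(N+1)
     = 12/(15*16) * (31.5^2/3 + 28.5^2/4 + 43^2/5 + 17^2/3) - 3*16
     = 0.050000 * 999.946 - 48
     = 1.997292.
Step 4: Ties present; correction factor C = 1 - 36/(15^3 - 15) = 0.989286. Corrected H = 1.997292 / 0.989286 = 2.018923.
Step 5: Under H0, H ~ chi^2(3); p-value = 0.568488.
Step 6: alpha = 0.1. fail to reject H0.

H = 2.0189, df = 3, p = 0.568488, fail to reject H0.


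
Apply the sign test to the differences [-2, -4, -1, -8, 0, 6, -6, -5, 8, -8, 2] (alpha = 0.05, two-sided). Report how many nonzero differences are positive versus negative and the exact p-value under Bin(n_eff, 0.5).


Step 1: Discard zero differences. Original n = 11; n_eff = number of nonzero differences = 10.
Nonzero differences (with sign): -2, -4, -1, -8, +6, -6, -5, +8, -8, +2
Step 2: Count signs: positive = 3, negative = 7.
Step 3: Under H0: P(positive) = 0.5, so the number of positives S ~ Bin(10, 0.5).
Step 4: Two-sided exact p-value = sum of Bin(10,0.5) probabilities at or below the observed probability = 0.343750.
Step 5: alpha = 0.05. fail to reject H0.

n_eff = 10, pos = 3, neg = 7, p = 0.343750, fail to reject H0.


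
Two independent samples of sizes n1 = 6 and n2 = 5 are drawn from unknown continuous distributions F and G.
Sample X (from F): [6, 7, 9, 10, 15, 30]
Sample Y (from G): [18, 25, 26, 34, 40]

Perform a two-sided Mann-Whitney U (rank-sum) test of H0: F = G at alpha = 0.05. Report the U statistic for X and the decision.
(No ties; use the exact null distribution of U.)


Step 1: Combine and sort all 11 observations; assign midranks.
sorted (value, group): (6,X), (7,X), (9,X), (10,X), (15,X), (18,Y), (25,Y), (26,Y), (30,X), (34,Y), (40,Y)
ranks: 6->1, 7->2, 9->3, 10->4, 15->5, 18->6, 25->7, 26->8, 30->9, 34->10, 40->11
Step 2: Rank sum for X: R1 = 1 + 2 + 3 + 4 + 5 + 9 = 24.
Step 3: U_X = R1 - n1(n1+1)/2 = 24 - 6*7/2 = 24 - 21 = 3.
       U_Y = n1*n2 - U_X = 30 - 3 = 27.
Step 4: No ties, so the exact null distribution of U (based on enumerating the C(11,6) = 462 equally likely rank assignments) gives the two-sided p-value.
Step 5: p-value = 0.030303; compare to alpha = 0.05. reject H0.

U_X = 3, p = 0.030303, reject H0 at alpha = 0.05.


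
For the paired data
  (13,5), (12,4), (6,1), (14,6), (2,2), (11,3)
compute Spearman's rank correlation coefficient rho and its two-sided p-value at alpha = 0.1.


Step 1: Rank x and y separately (midranks; no ties here).
rank(x): 13->5, 12->4, 6->2, 14->6, 2->1, 11->3
rank(y): 5->5, 4->4, 1->1, 6->6, 2->2, 3->3
Step 2: d_i = R_x(i) - R_y(i); compute d_i^2.
  (5-5)^2=0, (4-4)^2=0, (2-1)^2=1, (6-6)^2=0, (1-2)^2=1, (3-3)^2=0
sum(d^2) = 2.
Step 3: rho = 1 - 6*2 / (6*(6^2 - 1)) = 1 - 12/210 = 0.942857.
Step 4: Under H0, t = rho * sqrt((n-2)/(1-rho^2)) = 5.6595 ~ t(4).
Step 5: Two-sided p-value from the t-distribution with 4 df = 0.004805.
Step 6: alpha = 0.1. reject H0.

rho = 0.9429, p = 0.004805, reject H0 at alpha = 0.1.


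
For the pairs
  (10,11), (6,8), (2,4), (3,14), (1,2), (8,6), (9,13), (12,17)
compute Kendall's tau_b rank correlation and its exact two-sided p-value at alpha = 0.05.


Step 1: Enumerate the 28 unordered pairs (i,j) with i<j and classify each by sign(x_j-x_i) * sign(y_j-y_i).
  (1,2):dx=-4,dy=-3->C; (1,3):dx=-8,dy=-7->C; (1,4):dx=-7,dy=+3->D; (1,5):dx=-9,dy=-9->C
  (1,6):dx=-2,dy=-5->C; (1,7):dx=-1,dy=+2->D; (1,8):dx=+2,dy=+6->C; (2,3):dx=-4,dy=-4->C
  (2,4):dx=-3,dy=+6->D; (2,5):dx=-5,dy=-6->C; (2,6):dx=+2,dy=-2->D; (2,7):dx=+3,dy=+5->C
  (2,8):dx=+6,dy=+9->C; (3,4):dx=+1,dy=+10->C; (3,5):dx=-1,dy=-2->C; (3,6):dx=+6,dy=+2->C
  (3,7):dx=+7,dy=+9->C; (3,8):dx=+10,dy=+13->C; (4,5):dx=-2,dy=-12->C; (4,6):dx=+5,dy=-8->D
  (4,7):dx=+6,dy=-1->D; (4,8):dx=+9,dy=+3->C; (5,6):dx=+7,dy=+4->C; (5,7):dx=+8,dy=+11->C
  (5,8):dx=+11,dy=+15->C; (6,7):dx=+1,dy=+7->C; (6,8):dx=+4,dy=+11->C; (7,8):dx=+3,dy=+4->C
Step 2: C = 22, D = 6, total pairs = 28.
Step 3: tau = (C - D)/(n(n-1)/2) = (22 - 6)/28 = 0.571429.
Step 4: Exact two-sided p-value (enumerate n! = 40320 permutations of y under H0): p = 0.061012.
Step 5: alpha = 0.05. fail to reject H0.

tau_b = 0.5714 (C=22, D=6), p = 0.061012, fail to reject H0.


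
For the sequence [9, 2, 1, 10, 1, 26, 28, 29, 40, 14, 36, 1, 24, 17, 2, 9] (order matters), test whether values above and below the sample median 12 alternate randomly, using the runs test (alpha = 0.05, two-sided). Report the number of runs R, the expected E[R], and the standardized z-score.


Step 1: Compute median = 12; label A = above, B = below.
Labels in order: BBBBBAAAAAABAABB  (n_A = 8, n_B = 8)
Step 2: Count runs R = 5.
Step 3: Under H0 (random ordering), E[R] = 2*n_A*n_B/(n_A+n_B) + 1 = 2*8*8/16 + 1 = 9.0000.
        Var[R] = 2*n_A*n_B*(2*n_A*n_B - n_A - n_B) / ((n_A+n_B)^2 * (n_A+n_B-1)) = 14336/3840 = 3.7333.
        SD[R] = 1.9322.
Step 4: Continuity-corrected z = (R + 0.5 - E[R]) / SD[R] = (5 + 0.5 - 9.0000) / 1.9322 = -1.8114.
Step 5: Two-sided p-value via normal approximation = 2*(1 - Phi(|z|)) = 0.070076.
Step 6: alpha = 0.05. fail to reject H0.

R = 5, z = -1.8114, p = 0.070076, fail to reject H0.


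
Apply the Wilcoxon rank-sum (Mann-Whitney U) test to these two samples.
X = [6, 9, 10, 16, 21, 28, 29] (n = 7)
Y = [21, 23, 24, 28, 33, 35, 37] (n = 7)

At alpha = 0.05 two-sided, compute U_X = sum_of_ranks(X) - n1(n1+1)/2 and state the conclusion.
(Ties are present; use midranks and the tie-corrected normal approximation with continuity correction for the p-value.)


Step 1: Combine and sort all 14 observations; assign midranks.
sorted (value, group): (6,X), (9,X), (10,X), (16,X), (21,X), (21,Y), (23,Y), (24,Y), (28,X), (28,Y), (29,X), (33,Y), (35,Y), (37,Y)
ranks: 6->1, 9->2, 10->3, 16->4, 21->5.5, 21->5.5, 23->7, 24->8, 28->9.5, 28->9.5, 29->11, 33->12, 35->13, 37->14
Step 2: Rank sum for X: R1 = 1 + 2 + 3 + 4 + 5.5 + 9.5 + 11 = 36.
Step 3: U_X = R1 - n1(n1+1)/2 = 36 - 7*8/2 = 36 - 28 = 8.
       U_Y = n1*n2 - U_X = 49 - 8 = 41.
Step 4: Ties are present, so use the tie-corrected normal approximation (with continuity correction) for the p-value.
Step 5: p-value = 0.040471; compare to alpha = 0.05. reject H0.

U_X = 8, p = 0.040471, reject H0 at alpha = 0.05.


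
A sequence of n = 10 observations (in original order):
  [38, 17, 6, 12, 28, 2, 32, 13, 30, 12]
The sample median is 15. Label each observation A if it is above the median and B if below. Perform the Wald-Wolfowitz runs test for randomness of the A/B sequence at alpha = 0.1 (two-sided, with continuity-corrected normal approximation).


Step 1: Compute median = 15; label A = above, B = below.
Labels in order: AABBABABAB  (n_A = 5, n_B = 5)
Step 2: Count runs R = 8.
Step 3: Under H0 (random ordering), E[R] = 2*n_A*n_B/(n_A+n_B) + 1 = 2*5*5/10 + 1 = 6.0000.
        Var[R] = 2*n_A*n_B*(2*n_A*n_B - n_A - n_B) / ((n_A+n_B)^2 * (n_A+n_B-1)) = 2000/900 = 2.2222.
        SD[R] = 1.4907.
Step 4: Continuity-corrected z = (R - 0.5 - E[R]) / SD[R] = (8 - 0.5 - 6.0000) / 1.4907 = 1.0062.
Step 5: Two-sided p-value via normal approximation = 2*(1 - Phi(|z|)) = 0.314305.
Step 6: alpha = 0.1. fail to reject H0.

R = 8, z = 1.0062, p = 0.314305, fail to reject H0.


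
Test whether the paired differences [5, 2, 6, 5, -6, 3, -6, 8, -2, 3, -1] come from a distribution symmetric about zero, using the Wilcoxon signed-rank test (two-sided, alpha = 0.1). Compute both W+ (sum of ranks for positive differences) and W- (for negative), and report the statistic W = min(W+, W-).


Step 1: Drop any zero differences (none here) and take |d_i|.
|d| = [5, 2, 6, 5, 6, 3, 6, 8, 2, 3, 1]
Step 2: Midrank |d_i| (ties get averaged ranks).
ranks: |5|->6.5, |2|->2.5, |6|->9, |5|->6.5, |6|->9, |3|->4.5, |6|->9, |8|->11, |2|->2.5, |3|->4.5, |1|->1
Step 3: Attach original signs; sum ranks with positive sign and with negative sign.
W+ = 6.5 + 2.5 + 9 + 6.5 + 4.5 + 11 + 4.5 = 44.5
W- = 9 + 9 + 2.5 + 1 = 21.5
(Check: W+ + W- = 66 should equal n(n+1)/2 = 66.)
Step 4: Test statistic W = min(W+, W-) = 21.5.
Step 5: Ties in |d|, so use the tie-corrected normal approximation.
        E[W] = n(n+1)/4 = 11*12/4 = 33.
        Tie groups: |d|=2 (t=2), |d|=3 (t=2), |d|=5 (t=2), |d|=6 (t=3); sum(t^3 - t) = 42.
        Var[W] = n(n+1)(2n+1)/24 - sum(t^3-t)/48 = 3036/24 - 42/48 = 125.625.
        z = (W - E[W]) / sqrt(Var[W]) = (21.5 - 33) / 11.2083 = -1.0260.
        Two-sided p = 2*Phi(z) = 0.304878.
Step 6: alpha = 0.1. fail to reject H0.

W+ = 44.5, W- = 21.5, W = min = 21.5, p = 0.304878, fail to reject H0.


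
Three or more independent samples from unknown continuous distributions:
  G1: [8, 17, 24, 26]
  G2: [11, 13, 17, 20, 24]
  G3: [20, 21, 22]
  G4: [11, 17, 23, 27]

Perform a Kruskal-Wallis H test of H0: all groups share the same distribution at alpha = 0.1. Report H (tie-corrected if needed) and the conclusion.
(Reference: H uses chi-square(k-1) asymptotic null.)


Step 1: Combine all N = 16 observations and assign midranks.
sorted (value, group, rank): (8,G1,1), (11,G2,2.5), (11,G4,2.5), (13,G2,4), (17,G1,6), (17,G2,6), (17,G4,6), (20,G2,8.5), (20,G3,8.5), (21,G3,10), (22,G3,11), (23,G4,12), (24,G1,13.5), (24,G2,13.5), (26,G1,15), (27,G4,16)
Step 2: Sum ranks within each group.
R_1 = 35.5 (n_1 = 4)
R_2 = 34.5 (n_2 = 5)
R_3 = 29.5 (n_3 = 3)
R_4 = 36.5 (n_4 = 4)
Step 3: H = 12/(N(N+1)) * sum(R_i^2/n_i) - 3(N+1)
     = 12/(16*17) * (35.5^2/4 + 34.5^2/5 + 29.5^2/3 + 36.5^2/4) - 3*17
     = 0.044118 * 1176.26 - 51
     = 0.893750.
Step 4: Ties present; correction factor C = 1 - 42/(16^3 - 16) = 0.989706. Corrected H = 0.893750 / 0.989706 = 0.903046.
Step 5: Under H0, H ~ chi^2(3); p-value = 0.824693.
Step 6: alpha = 0.1. fail to reject H0.

H = 0.9030, df = 3, p = 0.824693, fail to reject H0.


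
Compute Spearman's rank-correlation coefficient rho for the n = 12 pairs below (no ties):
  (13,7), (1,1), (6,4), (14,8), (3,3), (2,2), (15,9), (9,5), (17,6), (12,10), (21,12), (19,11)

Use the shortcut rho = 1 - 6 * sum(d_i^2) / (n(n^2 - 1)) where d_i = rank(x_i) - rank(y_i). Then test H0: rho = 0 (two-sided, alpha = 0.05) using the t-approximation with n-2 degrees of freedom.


Step 1: Rank x and y separately (midranks; no ties here).
rank(x): 13->7, 1->1, 6->4, 14->8, 3->3, 2->2, 15->9, 9->5, 17->10, 12->6, 21->12, 19->11
rank(y): 7->7, 1->1, 4->4, 8->8, 3->3, 2->2, 9->9, 5->5, 6->6, 10->10, 12->12, 11->11
Step 2: d_i = R_x(i) - R_y(i); compute d_i^2.
  (7-7)^2=0, (1-1)^2=0, (4-4)^2=0, (8-8)^2=0, (3-3)^2=0, (2-2)^2=0, (9-9)^2=0, (5-5)^2=0, (10-6)^2=16, (6-10)^2=16, (12-12)^2=0, (11-11)^2=0
sum(d^2) = 32.
Step 3: rho = 1 - 6*32 / (12*(12^2 - 1)) = 1 - 192/1716 = 0.888112.
Step 4: Under H0, t = rho * sqrt((n-2)/(1-rho^2)) = 6.1103 ~ t(10).
Step 5: Two-sided p-value from the t-distribution with 10 df = 0.000114.
Step 6: alpha = 0.05. reject H0.

rho = 0.8881, p = 0.000114, reject H0 at alpha = 0.05.


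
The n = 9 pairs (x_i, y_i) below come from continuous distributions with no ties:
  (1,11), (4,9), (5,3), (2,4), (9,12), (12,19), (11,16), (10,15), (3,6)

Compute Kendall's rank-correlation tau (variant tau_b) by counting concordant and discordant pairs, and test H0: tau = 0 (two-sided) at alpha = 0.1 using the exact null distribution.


Step 1: Enumerate the 36 unordered pairs (i,j) with i<j and classify each by sign(x_j-x_i) * sign(y_j-y_i).
  (1,2):dx=+3,dy=-2->D; (1,3):dx=+4,dy=-8->D; (1,4):dx=+1,dy=-7->D; (1,5):dx=+8,dy=+1->C
  (1,6):dx=+11,dy=+8->C; (1,7):dx=+10,dy=+5->C; (1,8):dx=+9,dy=+4->C; (1,9):dx=+2,dy=-5->D
  (2,3):dx=+1,dy=-6->D; (2,4):dx=-2,dy=-5->C; (2,5):dx=+5,dy=+3->C; (2,6):dx=+8,dy=+10->C
  (2,7):dx=+7,dy=+7->C; (2,8):dx=+6,dy=+6->C; (2,9):dx=-1,dy=-3->C; (3,4):dx=-3,dy=+1->D
  (3,5):dx=+4,dy=+9->C; (3,6):dx=+7,dy=+16->C; (3,7):dx=+6,dy=+13->C; (3,8):dx=+5,dy=+12->C
  (3,9):dx=-2,dy=+3->D; (4,5):dx=+7,dy=+8->C; (4,6):dx=+10,dy=+15->C; (4,7):dx=+9,dy=+12->C
  (4,8):dx=+8,dy=+11->C; (4,9):dx=+1,dy=+2->C; (5,6):dx=+3,dy=+7->C; (5,7):dx=+2,dy=+4->C
  (5,8):dx=+1,dy=+3->C; (5,9):dx=-6,dy=-6->C; (6,7):dx=-1,dy=-3->C; (6,8):dx=-2,dy=-4->C
  (6,9):dx=-9,dy=-13->C; (7,8):dx=-1,dy=-1->C; (7,9):dx=-8,dy=-10->C; (8,9):dx=-7,dy=-9->C
Step 2: C = 29, D = 7, total pairs = 36.
Step 3: tau = (C - D)/(n(n-1)/2) = (29 - 7)/36 = 0.611111.
Step 4: Exact two-sided p-value (enumerate n! = 362880 permutations of y under H0): p = 0.024741.
Step 5: alpha = 0.1. reject H0.

tau_b = 0.6111 (C=29, D=7), p = 0.024741, reject H0.


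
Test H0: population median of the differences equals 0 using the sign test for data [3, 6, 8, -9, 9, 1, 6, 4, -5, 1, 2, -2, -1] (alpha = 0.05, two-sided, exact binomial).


Step 1: Discard zero differences. Original n = 13; n_eff = number of nonzero differences = 13.
Nonzero differences (with sign): +3, +6, +8, -9, +9, +1, +6, +4, -5, +1, +2, -2, -1
Step 2: Count signs: positive = 9, negative = 4.
Step 3: Under H0: P(positive) = 0.5, so the number of positives S ~ Bin(13, 0.5).
Step 4: Two-sided exact p-value = sum of Bin(13,0.5) probabilities at or below the observed probability = 0.266846.
Step 5: alpha = 0.05. fail to reject H0.

n_eff = 13, pos = 9, neg = 4, p = 0.266846, fail to reject H0.


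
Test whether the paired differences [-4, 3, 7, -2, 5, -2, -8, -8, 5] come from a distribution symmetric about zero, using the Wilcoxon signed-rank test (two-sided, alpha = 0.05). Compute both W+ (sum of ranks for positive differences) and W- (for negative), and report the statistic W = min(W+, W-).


Step 1: Drop any zero differences (none here) and take |d_i|.
|d| = [4, 3, 7, 2, 5, 2, 8, 8, 5]
Step 2: Midrank |d_i| (ties get averaged ranks).
ranks: |4|->4, |3|->3, |7|->7, |2|->1.5, |5|->5.5, |2|->1.5, |8|->8.5, |8|->8.5, |5|->5.5
Step 3: Attach original signs; sum ranks with positive sign and with negative sign.
W+ = 3 + 7 + 5.5 + 5.5 = 21
W- = 4 + 1.5 + 1.5 + 8.5 + 8.5 = 24
(Check: W+ + W- = 45 should equal n(n+1)/2 = 45.)
Step 4: Test statistic W = min(W+, W-) = 21.
Step 5: Ties in |d|, so use the tie-corrected normal approximation.
        E[W] = n(n+1)/4 = 9*10/4 = 22.5.
        Tie groups: |d|=2 (t=2), |d|=5 (t=2), |d|=8 (t=2); sum(t^3 - t) = 18.
        Var[W] = n(n+1)(2n+1)/24 - sum(t^3-t)/48 = 1710/24 - 18/48 = 70.875.
        z = (W - E[W]) / sqrt(Var[W]) = (21 - 22.5) / 8.4187 = -0.1782.
        Two-sided p = 2*Phi(z) = 0.858586.
Step 6: alpha = 0.05. fail to reject H0.

W+ = 21, W- = 24, W = min = 21, p = 0.858586, fail to reject H0.


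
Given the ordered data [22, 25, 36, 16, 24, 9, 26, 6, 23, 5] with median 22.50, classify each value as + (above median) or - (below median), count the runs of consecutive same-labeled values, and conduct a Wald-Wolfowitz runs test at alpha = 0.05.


Step 1: Compute median = 22.50; label A = above, B = below.
Labels in order: BAABABABAB  (n_A = 5, n_B = 5)
Step 2: Count runs R = 9.
Step 3: Under H0 (random ordering), E[R] = 2*n_A*n_B/(n_A+n_B) + 1 = 2*5*5/10 + 1 = 6.0000.
        Var[R] = 2*n_A*n_B*(2*n_A*n_B - n_A - n_B) / ((n_A+n_B)^2 * (n_A+n_B-1)) = 2000/900 = 2.2222.
        SD[R] = 1.4907.
Step 4: Continuity-corrected z = (R - 0.5 - E[R]) / SD[R] = (9 - 0.5 - 6.0000) / 1.4907 = 1.6771.
Step 5: Two-sided p-value via normal approximation = 2*(1 - Phi(|z|)) = 0.093533.
Step 6: alpha = 0.05. fail to reject H0.

R = 9, z = 1.6771, p = 0.093533, fail to reject H0.


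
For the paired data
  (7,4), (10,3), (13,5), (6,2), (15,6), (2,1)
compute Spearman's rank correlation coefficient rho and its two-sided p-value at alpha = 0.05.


Step 1: Rank x and y separately (midranks; no ties here).
rank(x): 7->3, 10->4, 13->5, 6->2, 15->6, 2->1
rank(y): 4->4, 3->3, 5->5, 2->2, 6->6, 1->1
Step 2: d_i = R_x(i) - R_y(i); compute d_i^2.
  (3-4)^2=1, (4-3)^2=1, (5-5)^2=0, (2-2)^2=0, (6-6)^2=0, (1-1)^2=0
sum(d^2) = 2.
Step 3: rho = 1 - 6*2 / (6*(6^2 - 1)) = 1 - 12/210 = 0.942857.
Step 4: Under H0, t = rho * sqrt((n-2)/(1-rho^2)) = 5.6595 ~ t(4).
Step 5: Two-sided p-value from the t-distribution with 4 df = 0.004805.
Step 6: alpha = 0.05. reject H0.

rho = 0.9429, p = 0.004805, reject H0 at alpha = 0.05.


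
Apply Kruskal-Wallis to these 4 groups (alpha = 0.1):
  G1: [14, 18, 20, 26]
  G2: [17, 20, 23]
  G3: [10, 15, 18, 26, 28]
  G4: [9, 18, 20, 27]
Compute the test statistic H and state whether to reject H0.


Step 1: Combine all N = 16 observations and assign midranks.
sorted (value, group, rank): (9,G4,1), (10,G3,2), (14,G1,3), (15,G3,4), (17,G2,5), (18,G1,7), (18,G3,7), (18,G4,7), (20,G1,10), (20,G2,10), (20,G4,10), (23,G2,12), (26,G1,13.5), (26,G3,13.5), (27,G4,15), (28,G3,16)
Step 2: Sum ranks within each group.
R_1 = 33.5 (n_1 = 4)
R_2 = 27 (n_2 = 3)
R_3 = 42.5 (n_3 = 5)
R_4 = 33 (n_4 = 4)
Step 3: H = 12/(N(N+1)) * sum(R_i^2/n_i) - 3(N+1)
     = 12/(16*17) * (33.5^2/4 + 27^2/3 + 42.5^2/5 + 33^2/4) - 3*17
     = 0.044118 * 1157.06 - 51
     = 0.046875.
Step 4: Ties present; correction factor C = 1 - 54/(16^3 - 16) = 0.986765. Corrected H = 0.046875 / 0.986765 = 0.047504.
Step 5: Under H0, H ~ chi^2(3); p-value = 0.997285.
Step 6: alpha = 0.1. fail to reject H0.

H = 0.0475, df = 3, p = 0.997285, fail to reject H0.
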